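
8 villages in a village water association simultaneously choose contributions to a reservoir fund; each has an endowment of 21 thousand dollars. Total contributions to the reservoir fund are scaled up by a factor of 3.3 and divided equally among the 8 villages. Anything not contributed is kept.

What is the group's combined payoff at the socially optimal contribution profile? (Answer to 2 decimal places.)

554.40 thousand dollars

Each contributed unit returns 3.300 to the group as a whole (0.4125 to each of 8 players), which exceeds 1, so the social optimum is full contribution: group total = 3.300 × 168 = 554.40.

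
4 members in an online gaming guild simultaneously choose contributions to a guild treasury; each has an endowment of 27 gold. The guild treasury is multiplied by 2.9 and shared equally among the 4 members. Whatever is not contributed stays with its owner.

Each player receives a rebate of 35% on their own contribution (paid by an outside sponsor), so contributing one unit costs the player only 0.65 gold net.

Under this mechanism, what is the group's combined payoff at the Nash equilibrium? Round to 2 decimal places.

351.00 gold

With the mechanism, a contributed unit returns (2.9/4) / 0.65 = 1.1154 per unit of net cost to the contributor — now above 1 — so contributing fully is weakly dominant for every player.
At the Nash equilibrium everyone contributes 27. Group total payoff = 4 × (27 × 0.35 + 2.9 × 27) = 351.00.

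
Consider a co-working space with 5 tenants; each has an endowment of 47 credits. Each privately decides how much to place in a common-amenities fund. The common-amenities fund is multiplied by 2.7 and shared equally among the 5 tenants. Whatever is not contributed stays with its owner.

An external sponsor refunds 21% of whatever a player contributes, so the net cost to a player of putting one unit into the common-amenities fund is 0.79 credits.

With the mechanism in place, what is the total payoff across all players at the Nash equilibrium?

The effective private return is (2.7/5) / 0.79 = 0.6835, which is still under 1, so the mechanism doesn't change anyone's dominant strategy: zero contribution.
Everyone keeps their endowment and the group total is 5 × 47 = 235.

235.00 credits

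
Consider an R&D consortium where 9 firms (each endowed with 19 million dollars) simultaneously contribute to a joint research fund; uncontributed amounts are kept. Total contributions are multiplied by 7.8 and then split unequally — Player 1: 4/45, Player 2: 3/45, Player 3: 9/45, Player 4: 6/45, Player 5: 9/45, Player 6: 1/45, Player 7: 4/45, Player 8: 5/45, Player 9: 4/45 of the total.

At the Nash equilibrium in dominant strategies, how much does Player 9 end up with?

A player with share s gets back 7.8·s per unit contributed, so full contribution is dominant for anyone with s > 1/7.8 = 0.1282 and zero contribution is dominant for anyone below.
Player 3, Player 4 and Player 5 clear that bar, contributing 19 each; the remaining 6 contribute 0. Total contributed: 57.
Player 9 keeps 19 and receives 7.8 × 57 × 4/45 = 39.52 from the joint research fund, for a payoff of 58.52.

58.52 million dollars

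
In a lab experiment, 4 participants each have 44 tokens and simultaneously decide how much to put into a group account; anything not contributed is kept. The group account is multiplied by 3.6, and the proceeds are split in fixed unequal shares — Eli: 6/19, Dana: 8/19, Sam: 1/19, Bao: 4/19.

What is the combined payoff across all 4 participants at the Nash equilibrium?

404.80 tokens

Player j's private return per contributed unit is 3.6 × (j's share). Contributing is weakly dominant for j when that share is at least 1/3.6 = 0.2778, and contributing 0 is dominant otherwise.
Eli and Dana are above the threshold, contributing 44 each; the remaining 2 contribute 0. Total contributed: 88.
The group account pays out 3.6 × 88 = 316.80 in total (split across the unequal shares, but the aggregate is all that matters for the group sum).
The 2 free-riders keep 44 each, adding 88. Group total = 88 + 316.80 = 404.80.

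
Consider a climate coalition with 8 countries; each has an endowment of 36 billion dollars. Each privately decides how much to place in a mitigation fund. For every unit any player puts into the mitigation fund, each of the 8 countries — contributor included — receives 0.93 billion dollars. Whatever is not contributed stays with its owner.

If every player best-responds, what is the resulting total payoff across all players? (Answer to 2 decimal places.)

288.00 billion dollars

The private return per contributed unit is 0.93 < 1, so contributing 0 is dominant for every player. At the Nash equilibrium everyone keeps their 36, and the group total is 8 × 36 = 288.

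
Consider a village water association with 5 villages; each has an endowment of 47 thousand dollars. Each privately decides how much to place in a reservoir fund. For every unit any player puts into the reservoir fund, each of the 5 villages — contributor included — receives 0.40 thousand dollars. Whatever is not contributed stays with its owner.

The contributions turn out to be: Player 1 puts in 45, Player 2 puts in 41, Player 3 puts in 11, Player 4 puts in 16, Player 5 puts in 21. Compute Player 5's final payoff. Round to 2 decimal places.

79.60 thousand dollars

Total contributed: 45 + 41 + 11 + 16 + 21 = 134.
Each receives 0.40 × 134 = 53.60 from the reservoir fund.
Player 5 keeps 47 − 21 = 26, so Player 5's payoff is 26 + 53.60 = 79.60.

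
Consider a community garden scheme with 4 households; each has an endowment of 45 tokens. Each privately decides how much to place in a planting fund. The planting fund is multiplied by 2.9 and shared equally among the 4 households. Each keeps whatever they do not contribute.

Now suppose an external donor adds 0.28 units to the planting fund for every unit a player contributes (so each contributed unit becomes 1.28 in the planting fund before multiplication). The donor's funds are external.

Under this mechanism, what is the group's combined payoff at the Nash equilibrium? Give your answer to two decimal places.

Even with the mechanism, each unit contributed returns only 2.9 × 1.28 / 4 = 0.9280 per unit of net cost, so contributing nothing is still dominant.
Everyone keeps their endowment and the group total is 4 × 45 = 180.

180.00 tokens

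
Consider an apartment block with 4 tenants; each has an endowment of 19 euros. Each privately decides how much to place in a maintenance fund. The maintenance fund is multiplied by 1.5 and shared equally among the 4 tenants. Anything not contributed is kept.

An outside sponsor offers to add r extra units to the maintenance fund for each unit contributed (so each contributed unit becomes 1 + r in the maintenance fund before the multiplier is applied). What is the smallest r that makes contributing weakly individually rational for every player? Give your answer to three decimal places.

1.667

With matching at rate r, one contributed unit becomes (1 + r) in the maintenance fund and returns 1.5 × (1 + r) / 4 to the contributor.
Setting this equal to 1: 1 + r = 4/1.5 = 2.6667.
So the minimum matching rate is r = 2.6667 − 1 = 1.667.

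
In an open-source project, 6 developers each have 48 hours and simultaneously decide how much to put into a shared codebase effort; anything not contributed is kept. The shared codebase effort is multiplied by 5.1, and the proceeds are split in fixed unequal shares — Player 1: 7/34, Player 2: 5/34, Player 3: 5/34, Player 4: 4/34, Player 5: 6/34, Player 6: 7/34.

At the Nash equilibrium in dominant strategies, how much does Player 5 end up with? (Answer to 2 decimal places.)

134.40 hours

Each unit j contributes comes back to j as 5.1 × (j's share), so j prefers to contribute only if that share exceeds 1/5.1 = 0.1961; otherwise keeping the unit dominates.
Player 1 and Player 6 are above the threshold, contributing 48 each; the remaining 4 contribute 0. Total contributed: 96.
Player 5 keeps 48 and receives 5.1 × 96 × 6/34 = 86.40 from the shared codebase effort, for a payoff of 134.40.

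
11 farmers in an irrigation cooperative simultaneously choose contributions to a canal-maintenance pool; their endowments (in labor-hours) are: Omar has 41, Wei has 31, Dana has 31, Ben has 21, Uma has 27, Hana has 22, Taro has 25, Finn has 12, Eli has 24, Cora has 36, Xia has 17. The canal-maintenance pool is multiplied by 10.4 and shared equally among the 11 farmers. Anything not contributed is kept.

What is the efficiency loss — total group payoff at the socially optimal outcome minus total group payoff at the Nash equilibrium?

2697.80 labor-hours

The private return per contributed unit is 10.4/11 = 0.9455 < 1 for every player regardless of endowment, so the Nash equilibrium is zero contribution and the group total is Σ E_j = 41 + 31 + 31 + 21 + 27 + 22 + 25 + 12 + 24 + 36 + 17 = 287.
Each contributed unit returns 10.400 to the group, so the social optimum is full contribution by everyone: group total = 10.400 × 287 = 2984.80.
Efficiency loss = (10.400 − 1) × 287 = 2697.80.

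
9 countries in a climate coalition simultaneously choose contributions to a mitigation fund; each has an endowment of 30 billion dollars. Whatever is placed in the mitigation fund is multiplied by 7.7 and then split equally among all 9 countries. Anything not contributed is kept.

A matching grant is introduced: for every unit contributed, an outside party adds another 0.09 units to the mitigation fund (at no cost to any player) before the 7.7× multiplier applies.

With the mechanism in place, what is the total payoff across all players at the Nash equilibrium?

With the mechanism, a contributed unit returns 7.7 × 1.09 / 9 = 0.9326 per unit of net cost — still below 1 — so contributing 0 remains dominant for every player.
Everyone keeps their endowment and the group total is 9 × 30 = 270.

270.00 billion dollars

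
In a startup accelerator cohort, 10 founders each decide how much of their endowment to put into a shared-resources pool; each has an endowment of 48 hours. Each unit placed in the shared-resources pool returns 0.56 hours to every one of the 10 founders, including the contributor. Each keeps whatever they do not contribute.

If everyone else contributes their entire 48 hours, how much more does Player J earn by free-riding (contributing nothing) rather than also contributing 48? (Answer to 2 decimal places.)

21.12 hours

Switching from a contribution of 48 to 0 lets Player J keep an extra 48 hours, but lowers the shared-resources pool by 48, which costs Player J their own share of that drop: 0.56 × 48 = 26.88.
Net gain = 48 − 26.88 = 21.12. The private return per contributed unit (0.56) is below 1, so free-riding is indeed the best response regardless of what the others do.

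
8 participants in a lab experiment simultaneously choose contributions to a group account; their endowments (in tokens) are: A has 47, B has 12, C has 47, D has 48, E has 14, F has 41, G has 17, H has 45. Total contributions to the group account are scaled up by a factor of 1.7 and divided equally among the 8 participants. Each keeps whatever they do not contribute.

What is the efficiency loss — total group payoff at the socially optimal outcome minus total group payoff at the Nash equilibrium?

The private return per contributed unit is 1.7/8 = 0.2125 < 1 for every player regardless of endowment, so the Nash equilibrium is zero contribution and the group total is Σ E_j = 47 + 12 + 47 + 48 + 14 + 41 + 17 + 45 = 271.
Each contributed unit returns 1.700 to the group, so the social optimum is full contribution by everyone: group total = 1.700 × 271 = 460.70.
Efficiency loss = (1.700 − 1) × 271 = 189.70.

189.70 tokens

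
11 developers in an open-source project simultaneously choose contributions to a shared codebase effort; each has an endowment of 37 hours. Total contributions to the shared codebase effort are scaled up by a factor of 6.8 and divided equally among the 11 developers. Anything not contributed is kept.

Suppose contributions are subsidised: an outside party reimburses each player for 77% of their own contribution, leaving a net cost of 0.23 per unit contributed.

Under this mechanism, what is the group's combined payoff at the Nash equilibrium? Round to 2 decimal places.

The effective private return per unit is now (6.8/11) / 0.23 = 2.6877 > 1, so every player's dominant strategy flips to full contribution.
So the Nash equilibrium is full contribution by all 11; the group earns 11 × (37 × 0.77 + 6.8 × 37) = 3080.99.

3080.99 hours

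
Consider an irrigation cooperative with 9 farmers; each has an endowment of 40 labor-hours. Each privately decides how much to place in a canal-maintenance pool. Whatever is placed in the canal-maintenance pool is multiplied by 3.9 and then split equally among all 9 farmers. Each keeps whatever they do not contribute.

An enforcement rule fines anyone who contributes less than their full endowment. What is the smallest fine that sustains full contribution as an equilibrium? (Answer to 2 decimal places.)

22.67 labor-hours

Given the others contribute fully, the best deviation is to contribute 0 (any partial contribution still incurs the fine and gives up units whose private return 0.4333 is below 1).
Deviating from 40 to 0 saves 40 labor-hours but forfeits the deviator's share of the drop in the canal-maintenance pool: 3.9/9 × 40 = 17.33.
So the deviation gain is 40 − 17.33 = 22.67, and the fine must be at least 22.67 labor-hours to wipe it out.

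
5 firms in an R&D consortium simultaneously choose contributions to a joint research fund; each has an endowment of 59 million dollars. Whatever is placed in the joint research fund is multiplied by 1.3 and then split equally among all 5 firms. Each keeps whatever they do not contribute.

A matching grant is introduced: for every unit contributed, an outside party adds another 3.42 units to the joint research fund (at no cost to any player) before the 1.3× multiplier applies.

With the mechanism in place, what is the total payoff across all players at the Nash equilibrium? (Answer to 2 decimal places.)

1695.07 million dollars

Under the mechanism each unit contributed yields 1.3 × 4.42 / 5 = 1.1492 back to its contributor per unit of net cost, which exceeds 1, making full contribution the dominant choice for everyone.
So the Nash equilibrium is full contribution by all 5; the group earns 1.3 × 4.42 × 295 = 1695.07.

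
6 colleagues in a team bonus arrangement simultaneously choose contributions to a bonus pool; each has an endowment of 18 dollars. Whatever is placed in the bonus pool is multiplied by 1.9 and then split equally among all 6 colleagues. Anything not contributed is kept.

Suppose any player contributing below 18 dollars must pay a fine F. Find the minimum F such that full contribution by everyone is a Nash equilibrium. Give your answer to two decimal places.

Given the others contribute fully, the best deviation is to contribute 0 (any partial contribution still incurs the fine and gives up units whose private return 0.3167 is below 1).
Deviating from 18 to 0 saves 18 dollars but forfeits the deviator's share of the drop in the bonus pool: 1.9/6 × 18 = 5.70.
So the deviation gain is 18 − 5.70 = 12.30, and the fine must be at least 12.30 dollars to wipe it out.

12.30 dollars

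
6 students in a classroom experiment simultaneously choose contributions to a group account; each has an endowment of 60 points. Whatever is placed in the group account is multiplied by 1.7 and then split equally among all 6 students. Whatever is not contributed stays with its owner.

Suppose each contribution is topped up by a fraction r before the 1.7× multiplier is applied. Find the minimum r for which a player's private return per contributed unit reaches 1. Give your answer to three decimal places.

With matching at rate r, one contributed unit becomes (1 + r) in the group account and returns 1.7 × (1 + r) / 6 to the contributor.
Setting this equal to 1: 1 + r = 6/1.7 = 3.5294.
So the minimum matching rate is r = 3.5294 − 1 = 2.529.

2.529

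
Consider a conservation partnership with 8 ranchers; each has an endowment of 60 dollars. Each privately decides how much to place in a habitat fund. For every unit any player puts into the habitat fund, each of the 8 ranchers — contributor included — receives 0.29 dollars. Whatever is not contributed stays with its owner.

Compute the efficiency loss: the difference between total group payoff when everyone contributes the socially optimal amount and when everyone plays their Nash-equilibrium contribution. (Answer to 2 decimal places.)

The private return per contributed unit is 0.29 < 1, so contributing 0 is dominant for every player. At the Nash equilibrium everyone keeps their 60, and the group total is 8 × 60 = 480.
Each contributed unit returns 2.320 to the group as a whole (0.29 to each of 8 players), which exceeds 1, so the social optimum is full contribution: group total = 2.320 × 480 = 1113.60.
Efficiency loss = 1113.60 − 480 = 633.60.

633.60 dollars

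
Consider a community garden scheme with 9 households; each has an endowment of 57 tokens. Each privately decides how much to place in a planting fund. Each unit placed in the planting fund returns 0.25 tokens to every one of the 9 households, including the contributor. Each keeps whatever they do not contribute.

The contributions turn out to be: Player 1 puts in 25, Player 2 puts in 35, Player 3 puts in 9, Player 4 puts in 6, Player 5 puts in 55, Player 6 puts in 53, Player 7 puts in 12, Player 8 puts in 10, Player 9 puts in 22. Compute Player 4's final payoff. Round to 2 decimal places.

107.75 tokens

Total contributed: 25 + 35 + 9 + 6 + 55 + 53 + 12 + 10 + 22 = 227.
Each receives 0.25 × 227 = 56.75 from the planting fund.
Player 4 keeps 57 − 6 = 51, so Player 4's payoff is 51 + 56.75 = 107.75.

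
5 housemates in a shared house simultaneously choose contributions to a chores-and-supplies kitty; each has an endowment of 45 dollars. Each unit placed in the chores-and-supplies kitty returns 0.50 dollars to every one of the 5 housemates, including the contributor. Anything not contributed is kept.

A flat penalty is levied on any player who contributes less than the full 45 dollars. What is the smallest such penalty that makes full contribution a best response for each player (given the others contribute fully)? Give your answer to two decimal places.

Given the others contribute fully, the best deviation is to contribute 0 (any partial contribution still incurs the fine and gives up units whose private return 0.50 is below 1).
Deviating from 45 to 0 saves 45 dollars but forfeits the deviator's share of the drop in the chores-and-supplies kitty: 0.50 × 45 = 22.50.
So the deviation gain is 45 − 22.50 = 22.50, and the fine must be at least 22.50 dollars to wipe it out.

22.50 dollars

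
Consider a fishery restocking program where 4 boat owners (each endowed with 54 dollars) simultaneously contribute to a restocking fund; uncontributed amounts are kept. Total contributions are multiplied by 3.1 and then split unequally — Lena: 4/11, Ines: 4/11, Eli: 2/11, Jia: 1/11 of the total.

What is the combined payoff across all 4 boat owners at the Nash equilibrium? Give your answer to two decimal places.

Player j's private return per contributed unit is 3.1 × (j's share). Contributing is weakly dominant for j when that share is at least 1/3.1 = 0.3226, and contributing 0 is dominant otherwise.
The shares above 0.3226 belong to Lena and Ines, contributing 54 each; the remaining 2 contribute 0. Total contributed: 108.
The restocking fund pays out 3.1 × 108 = 334.80 in total (split across the unequal shares, but the aggregate is all that matters for the group sum).
The 2 free-riders keep 54 each, adding 108. Group total = 108 + 334.80 = 442.80.

442.80 dollars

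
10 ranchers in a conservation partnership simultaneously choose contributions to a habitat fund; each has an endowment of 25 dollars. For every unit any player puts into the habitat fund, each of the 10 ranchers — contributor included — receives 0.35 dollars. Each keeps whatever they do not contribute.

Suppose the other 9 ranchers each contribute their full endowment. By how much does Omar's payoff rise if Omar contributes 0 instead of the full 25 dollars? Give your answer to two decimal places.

16.25 dollars

Switching from a contribution of 25 to 0 lets Omar keep an extra 25 dollars, but lowers the habitat fund by 25, which costs Omar their own share of that drop: 0.35 × 25 = 8.75.
Net gain = 25 − 8.75 = 16.25. The private return per contributed unit (0.35) is below 1, so free-riding is indeed the best response regardless of what the others do.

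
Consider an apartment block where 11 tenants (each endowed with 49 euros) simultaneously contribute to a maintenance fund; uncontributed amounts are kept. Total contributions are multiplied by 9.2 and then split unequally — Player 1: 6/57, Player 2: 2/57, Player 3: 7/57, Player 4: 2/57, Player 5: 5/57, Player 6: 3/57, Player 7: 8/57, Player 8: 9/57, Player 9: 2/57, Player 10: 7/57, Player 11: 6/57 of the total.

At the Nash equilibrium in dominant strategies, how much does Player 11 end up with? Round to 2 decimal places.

238.81 euros

A player with share s gets back 9.2·s per unit contributed, so full contribution is dominant for anyone with s > 1/9.2 = 0.1087 and zero contribution is dominant for anyone below.
The shares above 0.1087 belong to Player 3, Player 7, Player 8 and Player 10, contributing 49 each; the remaining 7 contribute 0. Total contributed: 196.
Player 11 keeps 49 and receives 9.2 × 196 × 6/57 = 189.81 from the maintenance fund, for a payoff of 238.81.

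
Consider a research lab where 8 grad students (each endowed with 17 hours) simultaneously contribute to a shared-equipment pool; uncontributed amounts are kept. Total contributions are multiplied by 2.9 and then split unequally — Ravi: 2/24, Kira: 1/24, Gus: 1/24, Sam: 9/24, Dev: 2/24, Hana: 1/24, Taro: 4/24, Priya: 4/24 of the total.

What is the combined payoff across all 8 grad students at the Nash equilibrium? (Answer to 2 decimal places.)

Player j's private return per contributed unit is 2.9 × (j's share). Contributing is weakly dominant for j when that share is at least 1/2.9 = 0.3448, and contributing 0 is dominant otherwise.
Only Sam (9/24) clears that bar, contributing 17; the remaining 7 contribute 0. Total contributed: 17.
The shared-equipment pool pays out 2.9 × 17 = 49.30 in total (split across the unequal shares, but the aggregate is all that matters for the group sum).
The 7 free-riders keep 17 each, adding 119. Group total = 119 + 49.30 = 168.30.

168.30 hours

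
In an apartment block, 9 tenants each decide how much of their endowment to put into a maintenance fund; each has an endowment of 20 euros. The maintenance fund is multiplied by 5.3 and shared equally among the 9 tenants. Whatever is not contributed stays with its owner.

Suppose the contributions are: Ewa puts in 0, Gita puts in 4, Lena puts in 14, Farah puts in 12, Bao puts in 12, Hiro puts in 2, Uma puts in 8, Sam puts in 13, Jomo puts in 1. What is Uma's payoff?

Total contributed: 0 + 4 + 14 + 12 + 12 + 2 + 8 + 13 + 1 = 66.
Each receives 5.3 × 66 / 9 = 38.87 from the maintenance fund.
Uma keeps 20 − 8 = 12, so Uma's payoff is 12 + 38.87 = 50.87.

50.87 euros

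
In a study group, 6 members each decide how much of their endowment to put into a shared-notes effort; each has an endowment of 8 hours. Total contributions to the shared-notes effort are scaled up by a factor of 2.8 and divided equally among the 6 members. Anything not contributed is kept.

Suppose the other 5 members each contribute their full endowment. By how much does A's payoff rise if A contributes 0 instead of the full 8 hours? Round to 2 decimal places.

4.27 hours

Switching from a contribution of 8 to 0 lets A keep an extra 8 hours, but lowers the shared-notes effort by 8, which costs A their own share of that drop: 2.8/6 × 8 = 3.73.
Net gain = 8 − 3.73 = 4.27. The private return per contributed unit (0.4667) is below 1, so free-riding is indeed the best response regardless of what the others do.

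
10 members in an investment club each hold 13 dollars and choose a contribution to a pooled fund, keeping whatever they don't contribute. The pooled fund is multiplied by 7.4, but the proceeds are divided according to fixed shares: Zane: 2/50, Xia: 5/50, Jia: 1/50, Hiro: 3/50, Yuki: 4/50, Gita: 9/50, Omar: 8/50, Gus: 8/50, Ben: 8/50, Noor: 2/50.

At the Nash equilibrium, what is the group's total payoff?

462.80 dollars

For player j, contributing a unit is worthwhile iff 7.4 × (j's share) ≥ 1, i.e. iff j's share is at least 0.1351.
Gita, Omar, Gus and Ben clear that bar, contributing 13 each; the remaining 6 contribute 0. Total contributed: 52.
The pooled fund pays out 7.4 × 52 = 384.80 in total (split across the unequal shares, but the aggregate is all that matters for the group sum).
The 6 free-riders keep 13 each, adding 78. Group total = 78 + 384.80 = 462.80.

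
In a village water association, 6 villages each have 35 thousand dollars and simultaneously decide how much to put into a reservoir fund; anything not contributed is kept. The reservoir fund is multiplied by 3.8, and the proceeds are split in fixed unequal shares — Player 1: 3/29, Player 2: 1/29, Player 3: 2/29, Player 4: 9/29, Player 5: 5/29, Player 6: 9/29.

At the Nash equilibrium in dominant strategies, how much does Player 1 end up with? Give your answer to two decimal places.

62.52 thousand dollars

For player j, contributing a unit is worthwhile iff 3.8 × (j's share) ≥ 1, i.e. iff j's share is at least 0.2632.
Player 4 and Player 6 are above the threshold, contributing 35 each; the remaining 4 contribute 0. Total contributed: 70.
Player 1 keeps 35 and receives 3.8 × 70 × 3/29 = 27.52 from the reservoir fund, for a payoff of 62.52.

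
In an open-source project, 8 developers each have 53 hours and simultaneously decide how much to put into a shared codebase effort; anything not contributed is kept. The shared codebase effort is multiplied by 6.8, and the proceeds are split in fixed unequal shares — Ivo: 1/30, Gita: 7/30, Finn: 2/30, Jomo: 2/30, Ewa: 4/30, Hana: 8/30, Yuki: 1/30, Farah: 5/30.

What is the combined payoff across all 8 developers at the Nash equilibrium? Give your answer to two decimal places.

1346.20 hours

For player j, contributing a unit is worthwhile iff 6.8 × (j's share) ≥ 1, i.e. iff j's share is at least 0.1471.
Gita, Hana and Farah clear that bar, contributing 53 each; the remaining 5 contribute 0. Total contributed: 159.
The shared codebase effort pays out 6.8 × 159 = 1081.20 in total (split across the unequal shares, but the aggregate is all that matters for the group sum).
The 5 free-riders keep 53 each, adding 265. Group total = 265 + 1081.20 = 1346.20.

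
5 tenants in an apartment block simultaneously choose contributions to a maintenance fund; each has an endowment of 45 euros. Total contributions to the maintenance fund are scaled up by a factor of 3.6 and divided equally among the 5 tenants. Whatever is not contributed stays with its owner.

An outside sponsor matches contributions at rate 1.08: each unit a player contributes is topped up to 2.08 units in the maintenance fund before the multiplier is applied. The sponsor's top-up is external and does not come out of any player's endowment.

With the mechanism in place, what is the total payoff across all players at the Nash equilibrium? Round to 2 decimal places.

1684.80 euros

With the mechanism, a contributed unit returns 3.6 × 2.08 / 5 = 1.4976 per unit of net cost to the contributor — now above 1 — so contributing fully is weakly dominant for every player.
At the Nash equilibrium everyone contributes 45. Group total payoff = 3.6 × 2.08 × 225 = 1684.80.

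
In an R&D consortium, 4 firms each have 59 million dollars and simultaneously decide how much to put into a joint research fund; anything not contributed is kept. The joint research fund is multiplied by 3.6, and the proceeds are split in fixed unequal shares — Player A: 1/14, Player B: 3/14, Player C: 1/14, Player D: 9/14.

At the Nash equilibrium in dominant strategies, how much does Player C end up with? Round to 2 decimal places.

74.17 million dollars

For player j, contributing a unit is worthwhile iff 3.6 × (j's share) ≥ 1, i.e. iff j's share is at least 0.2778.
Player D alone (share 9/14) is above the threshold, contributing 59; the remaining 3 contribute 0. Total contributed: 59.
Player C keeps 59 and receives 3.6 × 59 × 1/14 = 15.17 from the joint research fund, for a payoff of 74.17.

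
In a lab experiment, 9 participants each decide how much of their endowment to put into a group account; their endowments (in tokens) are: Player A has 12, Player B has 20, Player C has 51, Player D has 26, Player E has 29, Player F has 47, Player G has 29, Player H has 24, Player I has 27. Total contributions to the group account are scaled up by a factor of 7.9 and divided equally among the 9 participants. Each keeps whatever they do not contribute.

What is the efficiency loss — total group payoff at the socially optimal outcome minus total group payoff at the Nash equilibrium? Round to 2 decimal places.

1828.50 tokens

The private return per contributed unit is 7.9/9 = 0.8778 < 1 for every player regardless of endowment, so the Nash equilibrium is zero contribution and the group total is Σ E_j = 12 + 20 + 51 + 26 + 29 + 47 + 29 + 24 + 27 = 265.
Each contributed unit returns 7.900 to the group, so the social optimum is full contribution by everyone: group total = 7.900 × 265 = 2093.50.
Efficiency loss = (7.900 − 1) × 265 = 1828.50.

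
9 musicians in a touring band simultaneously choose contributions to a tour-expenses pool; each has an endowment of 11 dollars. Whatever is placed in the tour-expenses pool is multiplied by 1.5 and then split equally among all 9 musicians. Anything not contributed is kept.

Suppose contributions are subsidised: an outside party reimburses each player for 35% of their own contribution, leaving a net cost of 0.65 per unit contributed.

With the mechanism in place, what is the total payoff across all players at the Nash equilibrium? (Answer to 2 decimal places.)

99.00 dollars

The effective private return is (1.5/9) / 0.65 = 0.2564, which is still under 1, so the mechanism doesn't change anyone's dominant strategy: zero contribution.
At the Nash equilibrium no one contributes; group total payoff = 9 × 11 = 99.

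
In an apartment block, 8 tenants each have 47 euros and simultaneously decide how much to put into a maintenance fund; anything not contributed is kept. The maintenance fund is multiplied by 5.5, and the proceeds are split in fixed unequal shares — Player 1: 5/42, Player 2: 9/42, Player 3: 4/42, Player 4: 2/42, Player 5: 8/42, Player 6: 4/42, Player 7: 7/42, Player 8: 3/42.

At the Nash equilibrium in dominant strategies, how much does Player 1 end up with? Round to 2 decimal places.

108.55 euros

A player with share s gets back 5.5·s per unit contributed, so full contribution is dominant for anyone with s > 1/5.5 = 0.1818 and zero contribution is dominant for anyone below.
Player 2 and Player 5 clear that bar, contributing 47 each; the remaining 6 contribute 0. Total contributed: 94.
Player 1 keeps 47 and receives 5.5 × 94 × 5/42 = 61.55 from the maintenance fund, for a payoff of 108.55.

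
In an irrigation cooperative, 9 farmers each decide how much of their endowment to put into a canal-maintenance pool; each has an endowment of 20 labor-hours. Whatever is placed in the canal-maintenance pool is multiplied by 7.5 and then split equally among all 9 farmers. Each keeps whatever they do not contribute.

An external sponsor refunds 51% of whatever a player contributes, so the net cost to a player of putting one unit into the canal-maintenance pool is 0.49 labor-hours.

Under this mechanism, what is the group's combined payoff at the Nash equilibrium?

1441.80 labor-hours

With the mechanism, a contributed unit returns (7.5/9) / 0.49 = 1.7007 per unit of net cost to the contributor — now above 1 — so contributing fully is weakly dominant for every player.
So the Nash equilibrium is full contribution by all 9; the group earns 9 × (20 × 0.51 + 7.5 × 20) = 1441.80.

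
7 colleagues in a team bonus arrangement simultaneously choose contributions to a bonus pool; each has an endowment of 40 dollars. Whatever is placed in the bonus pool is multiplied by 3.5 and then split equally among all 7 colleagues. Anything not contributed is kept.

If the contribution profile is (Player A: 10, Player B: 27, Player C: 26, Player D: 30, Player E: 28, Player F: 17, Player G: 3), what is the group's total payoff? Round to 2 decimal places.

632.50 dollars

Total contributed: 10 + 27 + 26 + 30 + 28 + 17 + 3 = 141; total kept: 7 × 40 − 141 = 139.
The bonus pool pays out 3.5 × 141 = 493.50 in aggregate.
Group total = 139 + 493.50 = 632.50.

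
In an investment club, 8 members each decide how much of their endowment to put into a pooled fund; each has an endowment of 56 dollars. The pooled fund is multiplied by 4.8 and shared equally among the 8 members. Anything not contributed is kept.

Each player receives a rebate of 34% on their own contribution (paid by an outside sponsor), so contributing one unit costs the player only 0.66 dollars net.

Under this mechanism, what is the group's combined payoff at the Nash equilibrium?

With the mechanism, a contributed unit returns (4.8/8) / 0.66 = 0.9091 per unit of net cost — still below 1 — so contributing 0 remains dominant for every player.
Everyone keeps their endowment and the group total is 8 × 56 = 448.

448.00 dollars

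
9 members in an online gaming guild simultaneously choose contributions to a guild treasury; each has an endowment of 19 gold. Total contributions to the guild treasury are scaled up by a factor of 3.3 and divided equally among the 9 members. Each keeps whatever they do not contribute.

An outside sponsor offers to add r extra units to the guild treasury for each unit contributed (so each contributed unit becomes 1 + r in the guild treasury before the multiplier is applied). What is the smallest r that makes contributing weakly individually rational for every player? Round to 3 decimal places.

With matching at rate r, one contributed unit becomes (1 + r) in the guild treasury and returns 3.3 × (1 + r) / 9 to the contributor.
Setting this equal to 1: 1 + r = 9/3.3 = 2.7273.
So the minimum matching rate is r = 2.7273 − 1 = 1.727.

1.727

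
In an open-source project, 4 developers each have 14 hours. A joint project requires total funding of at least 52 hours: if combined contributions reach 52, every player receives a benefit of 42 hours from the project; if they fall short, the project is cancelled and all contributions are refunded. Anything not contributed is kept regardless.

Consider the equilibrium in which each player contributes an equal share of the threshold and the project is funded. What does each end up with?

Equal share of the threshold: 52/4 = 13.
At this profile no one gains by cutting their contribution: any cut drops the total below 52, the project is cancelled, contributions are refunded, and the deviator ends with 14, which is less than 14 − 13 + 42 = 43. Contributing more than 13 just wastes the excess. So contributing exactly 13 is a best response.
Each player's payoff: 14 − 13 + 42 = 43.

43 hours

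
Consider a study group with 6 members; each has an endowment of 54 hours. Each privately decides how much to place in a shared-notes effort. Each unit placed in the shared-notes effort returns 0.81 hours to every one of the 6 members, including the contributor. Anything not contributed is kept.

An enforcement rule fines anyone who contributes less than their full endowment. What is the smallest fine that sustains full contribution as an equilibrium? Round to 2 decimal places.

Given the others contribute fully, the best deviation is to contribute 0 (any partial contribution still incurs the fine and gives up units whose private return 0.81 is below 1).
Deviating from 54 to 0 saves 54 hours but forfeits the deviator's share of the drop in the shared-notes effort: 0.81 × 54 = 43.74.
So the deviation gain is 54 − 43.74 = 10.26, and the fine must be at least 10.26 hours to wipe it out.

10.26 hours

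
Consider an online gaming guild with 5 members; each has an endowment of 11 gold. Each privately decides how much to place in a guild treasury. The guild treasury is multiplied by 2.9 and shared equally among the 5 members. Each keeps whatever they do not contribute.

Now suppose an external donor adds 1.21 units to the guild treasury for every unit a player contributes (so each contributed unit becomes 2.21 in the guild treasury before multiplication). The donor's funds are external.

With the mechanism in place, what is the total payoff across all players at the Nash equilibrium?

352.50 gold

With the mechanism, a contributed unit returns 2.9 × 2.21 / 5 = 1.2818 per unit of net cost to the contributor — now above 1 — so contributing fully is weakly dominant for every player.
At the Nash equilibrium everyone contributes 11. Group total payoff = 2.9 × 2.21 × 55 = 352.50.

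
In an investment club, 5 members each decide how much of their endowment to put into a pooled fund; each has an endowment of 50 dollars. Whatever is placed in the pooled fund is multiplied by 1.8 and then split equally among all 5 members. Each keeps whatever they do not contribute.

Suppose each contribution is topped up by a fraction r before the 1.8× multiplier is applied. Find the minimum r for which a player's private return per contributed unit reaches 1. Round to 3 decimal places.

With matching at rate r, one contributed unit becomes (1 + r) in the pooled fund and returns 1.8 × (1 + r) / 5 to the contributor.
Setting this equal to 1: 1 + r = 5/1.8 = 2.7778.
So the minimum matching rate is r = 2.7778 − 1 = 1.778.

1.778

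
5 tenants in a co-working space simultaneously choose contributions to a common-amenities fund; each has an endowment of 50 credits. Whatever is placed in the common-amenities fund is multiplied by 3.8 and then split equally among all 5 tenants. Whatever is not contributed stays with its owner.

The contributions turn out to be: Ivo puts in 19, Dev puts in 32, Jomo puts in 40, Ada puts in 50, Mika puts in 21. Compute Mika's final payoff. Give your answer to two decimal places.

152.12 credits

Total contributed: 19 + 32 + 40 + 50 + 21 = 162.
Each receives 3.8 × 162 / 5 = 123.12 from the common-amenities fund.
Mika keeps 50 − 21 = 29, so Mika's payoff is 29 + 123.12 = 152.12.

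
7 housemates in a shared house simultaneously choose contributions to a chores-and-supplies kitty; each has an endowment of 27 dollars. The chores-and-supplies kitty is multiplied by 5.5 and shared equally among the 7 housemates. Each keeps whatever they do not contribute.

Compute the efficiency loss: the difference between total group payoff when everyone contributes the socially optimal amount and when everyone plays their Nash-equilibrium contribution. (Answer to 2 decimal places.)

850.50 dollars

Each contributed unit returns 5.5/7 = 0.7857 to its contributor — below 1 — so contributing 0 is dominant for every player. At the Nash equilibrium everyone keeps their 27, and the group total is 7 × 27 = 189.
Each contributed unit returns 5.500 to the group as a whole (0.7857 to each of 7 players), which exceeds 1, so the social optimum is full contribution: group total = 5.500 × 189 = 1039.50.
Efficiency loss = 1039.50 − 189 = 850.50.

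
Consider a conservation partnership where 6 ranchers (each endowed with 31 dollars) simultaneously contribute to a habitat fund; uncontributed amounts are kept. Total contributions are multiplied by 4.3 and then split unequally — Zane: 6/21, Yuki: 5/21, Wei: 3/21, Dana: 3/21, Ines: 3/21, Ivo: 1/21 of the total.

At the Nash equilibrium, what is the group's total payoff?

Player j's private return per contributed unit is 4.3 × (j's share). Contributing is weakly dominant for j when that share is at least 1/4.3 = 0.2326, and contributing 0 is dominant otherwise.
The shares above 0.2326 belong to Zane and Yuki, contributing 31 each; the remaining 4 contribute 0. Total contributed: 62.
The habitat fund pays out 4.3 × 62 = 266.60 in total (split across the unequal shares, but the aggregate is all that matters for the group sum).
The 4 free-riders keep 31 each, adding 124. Group total = 124 + 266.60 = 390.60.

390.60 dollars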